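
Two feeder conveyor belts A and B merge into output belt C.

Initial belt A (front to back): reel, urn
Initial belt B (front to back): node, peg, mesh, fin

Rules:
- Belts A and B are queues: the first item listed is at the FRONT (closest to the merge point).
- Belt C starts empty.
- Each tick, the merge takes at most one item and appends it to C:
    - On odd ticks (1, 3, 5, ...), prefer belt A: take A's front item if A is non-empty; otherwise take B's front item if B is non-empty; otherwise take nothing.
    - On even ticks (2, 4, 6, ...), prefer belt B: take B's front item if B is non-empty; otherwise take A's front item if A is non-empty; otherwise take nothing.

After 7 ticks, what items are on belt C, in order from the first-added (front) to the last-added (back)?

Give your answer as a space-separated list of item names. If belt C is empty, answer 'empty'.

Answer: reel node urn peg mesh fin

Derivation:
Tick 1: prefer A, take reel from A; A=[urn] B=[node,peg,mesh,fin] C=[reel]
Tick 2: prefer B, take node from B; A=[urn] B=[peg,mesh,fin] C=[reel,node]
Tick 3: prefer A, take urn from A; A=[-] B=[peg,mesh,fin] C=[reel,node,urn]
Tick 4: prefer B, take peg from B; A=[-] B=[mesh,fin] C=[reel,node,urn,peg]
Tick 5: prefer A, take mesh from B; A=[-] B=[fin] C=[reel,node,urn,peg,mesh]
Tick 6: prefer B, take fin from B; A=[-] B=[-] C=[reel,node,urn,peg,mesh,fin]
Tick 7: prefer A, both empty, nothing taken; A=[-] B=[-] C=[reel,node,urn,peg,mesh,fin]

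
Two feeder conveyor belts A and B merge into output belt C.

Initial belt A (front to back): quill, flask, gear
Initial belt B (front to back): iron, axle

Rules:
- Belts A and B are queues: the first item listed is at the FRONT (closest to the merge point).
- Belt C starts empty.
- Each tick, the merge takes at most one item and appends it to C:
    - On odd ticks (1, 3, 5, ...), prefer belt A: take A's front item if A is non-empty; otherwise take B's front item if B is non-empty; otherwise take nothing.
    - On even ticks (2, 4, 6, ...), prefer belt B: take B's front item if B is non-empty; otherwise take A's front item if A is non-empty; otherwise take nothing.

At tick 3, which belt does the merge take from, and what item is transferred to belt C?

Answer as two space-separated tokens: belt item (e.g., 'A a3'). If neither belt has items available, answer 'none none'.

Answer: A flask

Derivation:
Tick 1: prefer A, take quill from A; A=[flask,gear] B=[iron,axle] C=[quill]
Tick 2: prefer B, take iron from B; A=[flask,gear] B=[axle] C=[quill,iron]
Tick 3: prefer A, take flask from A; A=[gear] B=[axle] C=[quill,iron,flask]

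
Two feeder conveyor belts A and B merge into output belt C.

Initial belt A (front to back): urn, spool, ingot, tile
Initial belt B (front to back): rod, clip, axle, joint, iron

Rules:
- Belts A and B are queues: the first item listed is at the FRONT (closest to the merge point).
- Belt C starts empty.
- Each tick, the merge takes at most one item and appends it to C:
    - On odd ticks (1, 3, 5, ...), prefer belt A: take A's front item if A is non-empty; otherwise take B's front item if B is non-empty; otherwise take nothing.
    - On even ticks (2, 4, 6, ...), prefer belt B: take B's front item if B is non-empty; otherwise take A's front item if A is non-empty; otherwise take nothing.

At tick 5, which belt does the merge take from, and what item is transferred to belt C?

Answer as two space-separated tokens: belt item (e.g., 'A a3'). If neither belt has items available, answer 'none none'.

Tick 1: prefer A, take urn from A; A=[spool,ingot,tile] B=[rod,clip,axle,joint,iron] C=[urn]
Tick 2: prefer B, take rod from B; A=[spool,ingot,tile] B=[clip,axle,joint,iron] C=[urn,rod]
Tick 3: prefer A, take spool from A; A=[ingot,tile] B=[clip,axle,joint,iron] C=[urn,rod,spool]
Tick 4: prefer B, take clip from B; A=[ingot,tile] B=[axle,joint,iron] C=[urn,rod,spool,clip]
Tick 5: prefer A, take ingot from A; A=[tile] B=[axle,joint,iron] C=[urn,rod,spool,clip,ingot]

Answer: A ingot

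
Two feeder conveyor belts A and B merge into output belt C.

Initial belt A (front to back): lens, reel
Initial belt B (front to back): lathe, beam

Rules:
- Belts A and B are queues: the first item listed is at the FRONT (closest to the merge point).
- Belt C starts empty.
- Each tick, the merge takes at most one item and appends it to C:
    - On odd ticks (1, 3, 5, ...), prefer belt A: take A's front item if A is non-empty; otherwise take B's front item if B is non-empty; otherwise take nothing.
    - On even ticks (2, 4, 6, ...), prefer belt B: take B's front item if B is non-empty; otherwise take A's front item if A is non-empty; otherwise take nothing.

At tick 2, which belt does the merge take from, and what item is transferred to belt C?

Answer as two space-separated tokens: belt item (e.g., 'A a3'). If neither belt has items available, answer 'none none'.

Tick 1: prefer A, take lens from A; A=[reel] B=[lathe,beam] C=[lens]
Tick 2: prefer B, take lathe from B; A=[reel] B=[beam] C=[lens,lathe]

Answer: B lathe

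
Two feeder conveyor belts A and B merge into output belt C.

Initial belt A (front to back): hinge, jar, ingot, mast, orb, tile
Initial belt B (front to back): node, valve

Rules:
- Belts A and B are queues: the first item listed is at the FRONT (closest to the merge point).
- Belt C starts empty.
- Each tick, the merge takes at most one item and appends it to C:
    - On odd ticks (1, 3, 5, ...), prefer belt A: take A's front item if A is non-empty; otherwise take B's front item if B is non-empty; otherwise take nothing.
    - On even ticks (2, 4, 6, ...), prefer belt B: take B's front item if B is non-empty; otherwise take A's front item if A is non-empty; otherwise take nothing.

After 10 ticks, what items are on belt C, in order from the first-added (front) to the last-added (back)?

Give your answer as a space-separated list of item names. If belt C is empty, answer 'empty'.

Tick 1: prefer A, take hinge from A; A=[jar,ingot,mast,orb,tile] B=[node,valve] C=[hinge]
Tick 2: prefer B, take node from B; A=[jar,ingot,mast,orb,tile] B=[valve] C=[hinge,node]
Tick 3: prefer A, take jar from A; A=[ingot,mast,orb,tile] B=[valve] C=[hinge,node,jar]
Tick 4: prefer B, take valve from B; A=[ingot,mast,orb,tile] B=[-] C=[hinge,node,jar,valve]
Tick 5: prefer A, take ingot from A; A=[mast,orb,tile] B=[-] C=[hinge,node,jar,valve,ingot]
Tick 6: prefer B, take mast from A; A=[orb,tile] B=[-] C=[hinge,node,jar,valve,ingot,mast]
Tick 7: prefer A, take orb from A; A=[tile] B=[-] C=[hinge,node,jar,valve,ingot,mast,orb]
Tick 8: prefer B, take tile from A; A=[-] B=[-] C=[hinge,node,jar,valve,ingot,mast,orb,tile]
Tick 9: prefer A, both empty, nothing taken; A=[-] B=[-] C=[hinge,node,jar,valve,ingot,mast,orb,tile]
Tick 10: prefer B, both empty, nothing taken; A=[-] B=[-] C=[hinge,node,jar,valve,ingot,mast,orb,tile]

Answer: hinge node jar valve ingot mast orb tile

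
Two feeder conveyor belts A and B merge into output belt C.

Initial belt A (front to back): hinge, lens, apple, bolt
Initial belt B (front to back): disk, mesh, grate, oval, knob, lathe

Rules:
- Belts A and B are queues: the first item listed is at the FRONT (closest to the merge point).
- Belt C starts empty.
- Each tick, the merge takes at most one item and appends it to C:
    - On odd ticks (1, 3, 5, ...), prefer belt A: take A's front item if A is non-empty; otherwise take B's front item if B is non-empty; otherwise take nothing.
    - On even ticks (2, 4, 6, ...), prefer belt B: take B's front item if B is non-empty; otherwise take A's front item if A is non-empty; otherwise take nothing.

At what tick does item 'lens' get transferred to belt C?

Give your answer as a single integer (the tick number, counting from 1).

Tick 1: prefer A, take hinge from A; A=[lens,apple,bolt] B=[disk,mesh,grate,oval,knob,lathe] C=[hinge]
Tick 2: prefer B, take disk from B; A=[lens,apple,bolt] B=[mesh,grate,oval,knob,lathe] C=[hinge,disk]
Tick 3: prefer A, take lens from A; A=[apple,bolt] B=[mesh,grate,oval,knob,lathe] C=[hinge,disk,lens]

Answer: 3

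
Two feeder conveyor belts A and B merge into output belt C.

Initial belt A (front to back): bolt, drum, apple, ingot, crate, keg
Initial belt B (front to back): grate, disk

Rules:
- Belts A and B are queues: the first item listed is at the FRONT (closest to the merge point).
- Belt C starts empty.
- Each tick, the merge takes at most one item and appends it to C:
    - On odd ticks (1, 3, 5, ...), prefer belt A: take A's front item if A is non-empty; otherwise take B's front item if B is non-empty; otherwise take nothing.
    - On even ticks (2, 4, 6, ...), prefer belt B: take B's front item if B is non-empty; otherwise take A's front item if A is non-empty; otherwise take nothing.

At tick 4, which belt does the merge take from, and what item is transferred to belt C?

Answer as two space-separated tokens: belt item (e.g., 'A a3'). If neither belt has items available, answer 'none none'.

Answer: B disk

Derivation:
Tick 1: prefer A, take bolt from A; A=[drum,apple,ingot,crate,keg] B=[grate,disk] C=[bolt]
Tick 2: prefer B, take grate from B; A=[drum,apple,ingot,crate,keg] B=[disk] C=[bolt,grate]
Tick 3: prefer A, take drum from A; A=[apple,ingot,crate,keg] B=[disk] C=[bolt,grate,drum]
Tick 4: prefer B, take disk from B; A=[apple,ingot,crate,keg] B=[-] C=[bolt,grate,drum,disk]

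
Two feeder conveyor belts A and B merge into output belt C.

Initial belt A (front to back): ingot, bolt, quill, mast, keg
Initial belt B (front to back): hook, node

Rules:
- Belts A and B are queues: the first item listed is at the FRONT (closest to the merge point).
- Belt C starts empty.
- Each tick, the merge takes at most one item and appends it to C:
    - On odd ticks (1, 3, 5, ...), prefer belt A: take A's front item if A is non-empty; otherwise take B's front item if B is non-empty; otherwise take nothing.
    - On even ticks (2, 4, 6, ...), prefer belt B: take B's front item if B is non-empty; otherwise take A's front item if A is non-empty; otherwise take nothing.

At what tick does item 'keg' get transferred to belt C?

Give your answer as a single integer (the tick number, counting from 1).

Answer: 7

Derivation:
Tick 1: prefer A, take ingot from A; A=[bolt,quill,mast,keg] B=[hook,node] C=[ingot]
Tick 2: prefer B, take hook from B; A=[bolt,quill,mast,keg] B=[node] C=[ingot,hook]
Tick 3: prefer A, take bolt from A; A=[quill,mast,keg] B=[node] C=[ingot,hook,bolt]
Tick 4: prefer B, take node from B; A=[quill,mast,keg] B=[-] C=[ingot,hook,bolt,node]
Tick 5: prefer A, take quill from A; A=[mast,keg] B=[-] C=[ingot,hook,bolt,node,quill]
Tick 6: prefer B, take mast from A; A=[keg] B=[-] C=[ingot,hook,bolt,node,quill,mast]
Tick 7: prefer A, take keg from A; A=[-] B=[-] C=[ingot,hook,bolt,node,quill,mast,keg]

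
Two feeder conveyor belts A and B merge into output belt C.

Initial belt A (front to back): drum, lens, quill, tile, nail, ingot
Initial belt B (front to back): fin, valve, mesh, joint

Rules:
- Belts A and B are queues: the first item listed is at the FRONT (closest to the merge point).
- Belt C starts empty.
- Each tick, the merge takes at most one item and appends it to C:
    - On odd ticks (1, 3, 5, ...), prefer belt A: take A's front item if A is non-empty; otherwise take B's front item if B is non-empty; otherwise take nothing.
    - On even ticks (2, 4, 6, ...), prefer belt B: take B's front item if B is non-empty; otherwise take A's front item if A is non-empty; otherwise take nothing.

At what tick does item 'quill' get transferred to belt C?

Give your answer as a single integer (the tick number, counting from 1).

Tick 1: prefer A, take drum from A; A=[lens,quill,tile,nail,ingot] B=[fin,valve,mesh,joint] C=[drum]
Tick 2: prefer B, take fin from B; A=[lens,quill,tile,nail,ingot] B=[valve,mesh,joint] C=[drum,fin]
Tick 3: prefer A, take lens from A; A=[quill,tile,nail,ingot] B=[valve,mesh,joint] C=[drum,fin,lens]
Tick 4: prefer B, take valve from B; A=[quill,tile,nail,ingot] B=[mesh,joint] C=[drum,fin,lens,valve]
Tick 5: prefer A, take quill from A; A=[tile,nail,ingot] B=[mesh,joint] C=[drum,fin,lens,valve,quill]

Answer: 5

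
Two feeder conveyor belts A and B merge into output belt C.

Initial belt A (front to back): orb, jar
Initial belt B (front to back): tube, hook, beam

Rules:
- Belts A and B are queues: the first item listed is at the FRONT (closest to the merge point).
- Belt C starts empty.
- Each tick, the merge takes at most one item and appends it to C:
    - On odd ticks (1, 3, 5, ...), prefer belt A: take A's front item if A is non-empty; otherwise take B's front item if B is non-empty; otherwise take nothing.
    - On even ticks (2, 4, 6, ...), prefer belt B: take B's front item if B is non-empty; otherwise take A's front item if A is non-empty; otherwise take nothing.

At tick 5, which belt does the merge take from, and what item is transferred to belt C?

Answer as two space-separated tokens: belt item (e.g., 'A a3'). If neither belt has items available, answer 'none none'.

Tick 1: prefer A, take orb from A; A=[jar] B=[tube,hook,beam] C=[orb]
Tick 2: prefer B, take tube from B; A=[jar] B=[hook,beam] C=[orb,tube]
Tick 3: prefer A, take jar from A; A=[-] B=[hook,beam] C=[orb,tube,jar]
Tick 4: prefer B, take hook from B; A=[-] B=[beam] C=[orb,tube,jar,hook]
Tick 5: prefer A, take beam from B; A=[-] B=[-] C=[orb,tube,jar,hook,beam]

Answer: B beam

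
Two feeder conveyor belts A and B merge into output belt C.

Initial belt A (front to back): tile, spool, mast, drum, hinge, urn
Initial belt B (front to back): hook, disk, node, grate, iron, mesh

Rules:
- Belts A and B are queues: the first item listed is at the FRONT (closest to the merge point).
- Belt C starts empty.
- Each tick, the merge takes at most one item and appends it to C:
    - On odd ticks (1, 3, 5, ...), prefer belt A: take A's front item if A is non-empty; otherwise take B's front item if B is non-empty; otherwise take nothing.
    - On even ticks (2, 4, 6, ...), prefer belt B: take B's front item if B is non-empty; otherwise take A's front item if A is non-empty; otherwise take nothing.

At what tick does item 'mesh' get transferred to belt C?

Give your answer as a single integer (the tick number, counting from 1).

Answer: 12

Derivation:
Tick 1: prefer A, take tile from A; A=[spool,mast,drum,hinge,urn] B=[hook,disk,node,grate,iron,mesh] C=[tile]
Tick 2: prefer B, take hook from B; A=[spool,mast,drum,hinge,urn] B=[disk,node,grate,iron,mesh] C=[tile,hook]
Tick 3: prefer A, take spool from A; A=[mast,drum,hinge,urn] B=[disk,node,grate,iron,mesh] C=[tile,hook,spool]
Tick 4: prefer B, take disk from B; A=[mast,drum,hinge,urn] B=[node,grate,iron,mesh] C=[tile,hook,spool,disk]
Tick 5: prefer A, take mast from A; A=[drum,hinge,urn] B=[node,grate,iron,mesh] C=[tile,hook,spool,disk,mast]
Tick 6: prefer B, take node from B; A=[drum,hinge,urn] B=[grate,iron,mesh] C=[tile,hook,spool,disk,mast,node]
Tick 7: prefer A, take drum from A; A=[hinge,urn] B=[grate,iron,mesh] C=[tile,hook,spool,disk,mast,node,drum]
Tick 8: prefer B, take grate from B; A=[hinge,urn] B=[iron,mesh] C=[tile,hook,spool,disk,mast,node,drum,grate]
Tick 9: prefer A, take hinge from A; A=[urn] B=[iron,mesh] C=[tile,hook,spool,disk,mast,node,drum,grate,hinge]
Tick 10: prefer B, take iron from B; A=[urn] B=[mesh] C=[tile,hook,spool,disk,mast,node,drum,grate,hinge,iron]
Tick 11: prefer A, take urn from A; A=[-] B=[mesh] C=[tile,hook,spool,disk,mast,node,drum,grate,hinge,iron,urn]
Tick 12: prefer B, take mesh from B; A=[-] B=[-] C=[tile,hook,spool,disk,mast,node,drum,grate,hinge,iron,urn,mesh]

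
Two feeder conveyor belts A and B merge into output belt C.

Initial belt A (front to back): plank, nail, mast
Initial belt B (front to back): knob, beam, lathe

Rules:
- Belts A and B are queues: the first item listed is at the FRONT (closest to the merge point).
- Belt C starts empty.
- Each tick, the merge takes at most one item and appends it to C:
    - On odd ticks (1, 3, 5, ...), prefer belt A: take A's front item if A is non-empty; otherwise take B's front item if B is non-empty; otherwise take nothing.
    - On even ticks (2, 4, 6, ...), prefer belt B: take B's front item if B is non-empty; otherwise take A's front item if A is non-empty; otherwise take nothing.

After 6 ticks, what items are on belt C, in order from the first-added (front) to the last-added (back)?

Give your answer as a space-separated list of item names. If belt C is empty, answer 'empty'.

Tick 1: prefer A, take plank from A; A=[nail,mast] B=[knob,beam,lathe] C=[plank]
Tick 2: prefer B, take knob from B; A=[nail,mast] B=[beam,lathe] C=[plank,knob]
Tick 3: prefer A, take nail from A; A=[mast] B=[beam,lathe] C=[plank,knob,nail]
Tick 4: prefer B, take beam from B; A=[mast] B=[lathe] C=[plank,knob,nail,beam]
Tick 5: prefer A, take mast from A; A=[-] B=[lathe] C=[plank,knob,nail,beam,mast]
Tick 6: prefer B, take lathe from B; A=[-] B=[-] C=[plank,knob,nail,beam,mast,lathe]

Answer: plank knob nail beam mast lathe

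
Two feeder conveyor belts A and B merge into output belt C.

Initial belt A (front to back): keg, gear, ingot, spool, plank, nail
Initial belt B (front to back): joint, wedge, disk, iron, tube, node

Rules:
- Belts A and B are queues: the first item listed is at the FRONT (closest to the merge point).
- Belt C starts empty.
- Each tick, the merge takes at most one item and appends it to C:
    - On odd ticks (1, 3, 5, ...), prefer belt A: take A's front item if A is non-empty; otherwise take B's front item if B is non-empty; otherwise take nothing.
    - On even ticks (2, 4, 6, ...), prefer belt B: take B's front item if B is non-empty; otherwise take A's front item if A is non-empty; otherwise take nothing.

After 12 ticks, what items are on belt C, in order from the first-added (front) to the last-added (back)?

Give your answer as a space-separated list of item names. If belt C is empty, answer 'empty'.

Tick 1: prefer A, take keg from A; A=[gear,ingot,spool,plank,nail] B=[joint,wedge,disk,iron,tube,node] C=[keg]
Tick 2: prefer B, take joint from B; A=[gear,ingot,spool,plank,nail] B=[wedge,disk,iron,tube,node] C=[keg,joint]
Tick 3: prefer A, take gear from A; A=[ingot,spool,plank,nail] B=[wedge,disk,iron,tube,node] C=[keg,joint,gear]
Tick 4: prefer B, take wedge from B; A=[ingot,spool,plank,nail] B=[disk,iron,tube,node] C=[keg,joint,gear,wedge]
Tick 5: prefer A, take ingot from A; A=[spool,plank,nail] B=[disk,iron,tube,node] C=[keg,joint,gear,wedge,ingot]
Tick 6: prefer B, take disk from B; A=[spool,plank,nail] B=[iron,tube,node] C=[keg,joint,gear,wedge,ingot,disk]
Tick 7: prefer A, take spool from A; A=[plank,nail] B=[iron,tube,node] C=[keg,joint,gear,wedge,ingot,disk,spool]
Tick 8: prefer B, take iron from B; A=[plank,nail] B=[tube,node] C=[keg,joint,gear,wedge,ingot,disk,spool,iron]
Tick 9: prefer A, take plank from A; A=[nail] B=[tube,node] C=[keg,joint,gear,wedge,ingot,disk,spool,iron,plank]
Tick 10: prefer B, take tube from B; A=[nail] B=[node] C=[keg,joint,gear,wedge,ingot,disk,spool,iron,plank,tube]
Tick 11: prefer A, take nail from A; A=[-] B=[node] C=[keg,joint,gear,wedge,ingot,disk,spool,iron,plank,tube,nail]
Tick 12: prefer B, take node from B; A=[-] B=[-] C=[keg,joint,gear,wedge,ingot,disk,spool,iron,plank,tube,nail,node]

Answer: keg joint gear wedge ingot disk spool iron plank tube nail node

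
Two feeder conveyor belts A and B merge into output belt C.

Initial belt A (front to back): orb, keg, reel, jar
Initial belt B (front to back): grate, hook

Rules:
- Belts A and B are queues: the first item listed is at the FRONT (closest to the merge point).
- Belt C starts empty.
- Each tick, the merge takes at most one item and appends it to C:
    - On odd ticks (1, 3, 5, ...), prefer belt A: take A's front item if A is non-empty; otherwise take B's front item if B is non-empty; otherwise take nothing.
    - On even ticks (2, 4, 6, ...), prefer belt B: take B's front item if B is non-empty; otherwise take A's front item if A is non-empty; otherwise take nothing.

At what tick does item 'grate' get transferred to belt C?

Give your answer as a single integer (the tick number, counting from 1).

Tick 1: prefer A, take orb from A; A=[keg,reel,jar] B=[grate,hook] C=[orb]
Tick 2: prefer B, take grate from B; A=[keg,reel,jar] B=[hook] C=[orb,grate]

Answer: 2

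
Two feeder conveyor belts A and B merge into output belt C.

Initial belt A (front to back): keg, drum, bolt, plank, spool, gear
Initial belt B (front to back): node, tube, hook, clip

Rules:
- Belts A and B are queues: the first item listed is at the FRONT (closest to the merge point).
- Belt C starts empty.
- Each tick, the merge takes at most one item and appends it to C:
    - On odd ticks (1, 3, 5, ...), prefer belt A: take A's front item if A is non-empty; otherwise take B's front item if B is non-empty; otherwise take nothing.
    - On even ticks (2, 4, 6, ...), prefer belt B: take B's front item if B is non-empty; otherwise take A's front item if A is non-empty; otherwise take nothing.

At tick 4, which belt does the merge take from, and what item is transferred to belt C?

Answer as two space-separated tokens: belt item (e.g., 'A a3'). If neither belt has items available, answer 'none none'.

Answer: B tube

Derivation:
Tick 1: prefer A, take keg from A; A=[drum,bolt,plank,spool,gear] B=[node,tube,hook,clip] C=[keg]
Tick 2: prefer B, take node from B; A=[drum,bolt,plank,spool,gear] B=[tube,hook,clip] C=[keg,node]
Tick 3: prefer A, take drum from A; A=[bolt,plank,spool,gear] B=[tube,hook,clip] C=[keg,node,drum]
Tick 4: prefer B, take tube from B; A=[bolt,plank,spool,gear] B=[hook,clip] C=[keg,node,drum,tube]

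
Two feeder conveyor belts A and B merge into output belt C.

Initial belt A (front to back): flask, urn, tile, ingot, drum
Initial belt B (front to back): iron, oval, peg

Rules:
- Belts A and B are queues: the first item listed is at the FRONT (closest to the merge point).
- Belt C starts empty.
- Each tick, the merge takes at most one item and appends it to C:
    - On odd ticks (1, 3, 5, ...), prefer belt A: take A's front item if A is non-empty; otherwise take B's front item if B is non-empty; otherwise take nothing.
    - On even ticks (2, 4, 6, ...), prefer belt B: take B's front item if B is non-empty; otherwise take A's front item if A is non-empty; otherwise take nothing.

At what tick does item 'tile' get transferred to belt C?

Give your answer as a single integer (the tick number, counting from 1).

Answer: 5

Derivation:
Tick 1: prefer A, take flask from A; A=[urn,tile,ingot,drum] B=[iron,oval,peg] C=[flask]
Tick 2: prefer B, take iron from B; A=[urn,tile,ingot,drum] B=[oval,peg] C=[flask,iron]
Tick 3: prefer A, take urn from A; A=[tile,ingot,drum] B=[oval,peg] C=[flask,iron,urn]
Tick 4: prefer B, take oval from B; A=[tile,ingot,drum] B=[peg] C=[flask,iron,urn,oval]
Tick 5: prefer A, take tile from A; A=[ingot,drum] B=[peg] C=[flask,iron,urn,oval,tile]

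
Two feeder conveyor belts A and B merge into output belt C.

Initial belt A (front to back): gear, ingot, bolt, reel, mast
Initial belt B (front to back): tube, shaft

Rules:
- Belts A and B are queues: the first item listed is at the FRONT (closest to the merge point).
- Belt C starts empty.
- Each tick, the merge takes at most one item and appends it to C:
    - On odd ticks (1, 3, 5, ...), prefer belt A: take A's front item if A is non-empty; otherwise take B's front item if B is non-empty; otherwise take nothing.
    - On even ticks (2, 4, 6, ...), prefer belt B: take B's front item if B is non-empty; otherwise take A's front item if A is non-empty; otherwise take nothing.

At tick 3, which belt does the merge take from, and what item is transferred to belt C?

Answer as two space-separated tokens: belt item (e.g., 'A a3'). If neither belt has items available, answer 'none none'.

Answer: A ingot

Derivation:
Tick 1: prefer A, take gear from A; A=[ingot,bolt,reel,mast] B=[tube,shaft] C=[gear]
Tick 2: prefer B, take tube from B; A=[ingot,bolt,reel,mast] B=[shaft] C=[gear,tube]
Tick 3: prefer A, take ingot from A; A=[bolt,reel,mast] B=[shaft] C=[gear,tube,ingot]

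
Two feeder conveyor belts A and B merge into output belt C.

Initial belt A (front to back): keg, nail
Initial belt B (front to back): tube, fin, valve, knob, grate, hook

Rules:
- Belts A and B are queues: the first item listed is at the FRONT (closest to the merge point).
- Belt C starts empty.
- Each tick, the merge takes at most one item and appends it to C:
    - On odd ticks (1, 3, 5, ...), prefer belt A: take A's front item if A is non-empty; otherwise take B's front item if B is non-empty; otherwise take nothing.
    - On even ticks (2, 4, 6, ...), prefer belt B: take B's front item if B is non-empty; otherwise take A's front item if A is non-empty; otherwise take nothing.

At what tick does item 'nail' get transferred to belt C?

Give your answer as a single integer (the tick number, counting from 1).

Tick 1: prefer A, take keg from A; A=[nail] B=[tube,fin,valve,knob,grate,hook] C=[keg]
Tick 2: prefer B, take tube from B; A=[nail] B=[fin,valve,knob,grate,hook] C=[keg,tube]
Tick 3: prefer A, take nail from A; A=[-] B=[fin,valve,knob,grate,hook] C=[keg,tube,nail]

Answer: 3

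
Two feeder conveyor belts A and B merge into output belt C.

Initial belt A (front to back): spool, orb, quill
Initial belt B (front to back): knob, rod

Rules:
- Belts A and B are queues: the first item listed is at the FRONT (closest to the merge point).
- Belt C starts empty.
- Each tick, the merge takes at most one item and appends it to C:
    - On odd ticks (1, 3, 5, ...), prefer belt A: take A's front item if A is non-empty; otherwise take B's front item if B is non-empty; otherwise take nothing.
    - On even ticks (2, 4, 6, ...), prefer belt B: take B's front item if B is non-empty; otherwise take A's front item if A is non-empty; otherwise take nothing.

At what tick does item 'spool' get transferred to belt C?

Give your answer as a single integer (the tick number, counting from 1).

Tick 1: prefer A, take spool from A; A=[orb,quill] B=[knob,rod] C=[spool]

Answer: 1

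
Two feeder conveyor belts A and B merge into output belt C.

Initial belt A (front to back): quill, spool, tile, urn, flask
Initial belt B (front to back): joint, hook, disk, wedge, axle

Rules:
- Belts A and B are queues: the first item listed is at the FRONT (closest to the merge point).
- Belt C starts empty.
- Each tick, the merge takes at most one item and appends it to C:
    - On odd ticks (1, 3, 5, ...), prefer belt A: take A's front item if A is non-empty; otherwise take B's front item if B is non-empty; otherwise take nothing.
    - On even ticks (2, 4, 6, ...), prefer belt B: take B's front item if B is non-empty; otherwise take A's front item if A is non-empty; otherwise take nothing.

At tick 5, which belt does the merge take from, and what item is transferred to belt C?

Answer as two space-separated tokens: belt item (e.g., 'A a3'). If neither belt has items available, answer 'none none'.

Tick 1: prefer A, take quill from A; A=[spool,tile,urn,flask] B=[joint,hook,disk,wedge,axle] C=[quill]
Tick 2: prefer B, take joint from B; A=[spool,tile,urn,flask] B=[hook,disk,wedge,axle] C=[quill,joint]
Tick 3: prefer A, take spool from A; A=[tile,urn,flask] B=[hook,disk,wedge,axle] C=[quill,joint,spool]
Tick 4: prefer B, take hook from B; A=[tile,urn,flask] B=[disk,wedge,axle] C=[quill,joint,spool,hook]
Tick 5: prefer A, take tile from A; A=[urn,flask] B=[disk,wedge,axle] C=[quill,joint,spool,hook,tile]

Answer: A tile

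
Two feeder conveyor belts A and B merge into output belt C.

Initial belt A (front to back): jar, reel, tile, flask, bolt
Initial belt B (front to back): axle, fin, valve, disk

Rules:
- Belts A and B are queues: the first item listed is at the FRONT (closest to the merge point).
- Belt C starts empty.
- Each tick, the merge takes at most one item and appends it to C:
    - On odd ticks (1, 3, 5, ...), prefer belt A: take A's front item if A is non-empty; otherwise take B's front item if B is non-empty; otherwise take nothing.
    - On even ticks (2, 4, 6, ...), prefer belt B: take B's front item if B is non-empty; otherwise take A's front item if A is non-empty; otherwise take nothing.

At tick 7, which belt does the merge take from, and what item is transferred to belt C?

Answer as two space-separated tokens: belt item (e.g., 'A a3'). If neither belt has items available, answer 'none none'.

Tick 1: prefer A, take jar from A; A=[reel,tile,flask,bolt] B=[axle,fin,valve,disk] C=[jar]
Tick 2: prefer B, take axle from B; A=[reel,tile,flask,bolt] B=[fin,valve,disk] C=[jar,axle]
Tick 3: prefer A, take reel from A; A=[tile,flask,bolt] B=[fin,valve,disk] C=[jar,axle,reel]
Tick 4: prefer B, take fin from B; A=[tile,flask,bolt] B=[valve,disk] C=[jar,axle,reel,fin]
Tick 5: prefer A, take tile from A; A=[flask,bolt] B=[valve,disk] C=[jar,axle,reel,fin,tile]
Tick 6: prefer B, take valve from B; A=[flask,bolt] B=[disk] C=[jar,axle,reel,fin,tile,valve]
Tick 7: prefer A, take flask from A; A=[bolt] B=[disk] C=[jar,axle,reel,fin,tile,valve,flask]

Answer: A flask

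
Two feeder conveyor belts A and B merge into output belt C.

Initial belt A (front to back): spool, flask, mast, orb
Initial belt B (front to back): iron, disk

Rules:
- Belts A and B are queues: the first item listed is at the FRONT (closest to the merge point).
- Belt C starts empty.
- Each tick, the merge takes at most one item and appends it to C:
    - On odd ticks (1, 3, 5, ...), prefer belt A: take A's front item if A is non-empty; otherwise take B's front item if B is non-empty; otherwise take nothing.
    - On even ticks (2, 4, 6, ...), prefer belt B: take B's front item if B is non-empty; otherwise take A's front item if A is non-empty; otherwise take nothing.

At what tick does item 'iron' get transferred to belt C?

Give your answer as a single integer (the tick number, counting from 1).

Tick 1: prefer A, take spool from A; A=[flask,mast,orb] B=[iron,disk] C=[spool]
Tick 2: prefer B, take iron from B; A=[flask,mast,orb] B=[disk] C=[spool,iron]

Answer: 2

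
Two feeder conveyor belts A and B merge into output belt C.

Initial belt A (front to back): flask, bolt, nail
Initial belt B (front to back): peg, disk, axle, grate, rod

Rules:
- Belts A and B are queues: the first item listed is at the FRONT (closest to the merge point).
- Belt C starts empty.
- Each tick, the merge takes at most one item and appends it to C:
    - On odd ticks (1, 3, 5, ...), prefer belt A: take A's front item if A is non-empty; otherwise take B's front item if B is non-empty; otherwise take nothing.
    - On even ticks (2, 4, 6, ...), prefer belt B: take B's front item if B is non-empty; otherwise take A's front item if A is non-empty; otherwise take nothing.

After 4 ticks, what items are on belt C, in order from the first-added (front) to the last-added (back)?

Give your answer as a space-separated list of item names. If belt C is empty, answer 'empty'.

Answer: flask peg bolt disk

Derivation:
Tick 1: prefer A, take flask from A; A=[bolt,nail] B=[peg,disk,axle,grate,rod] C=[flask]
Tick 2: prefer B, take peg from B; A=[bolt,nail] B=[disk,axle,grate,rod] C=[flask,peg]
Tick 3: prefer A, take bolt from A; A=[nail] B=[disk,axle,grate,rod] C=[flask,peg,bolt]
Tick 4: prefer B, take disk from B; A=[nail] B=[axle,grate,rod] C=[flask,peg,bolt,disk]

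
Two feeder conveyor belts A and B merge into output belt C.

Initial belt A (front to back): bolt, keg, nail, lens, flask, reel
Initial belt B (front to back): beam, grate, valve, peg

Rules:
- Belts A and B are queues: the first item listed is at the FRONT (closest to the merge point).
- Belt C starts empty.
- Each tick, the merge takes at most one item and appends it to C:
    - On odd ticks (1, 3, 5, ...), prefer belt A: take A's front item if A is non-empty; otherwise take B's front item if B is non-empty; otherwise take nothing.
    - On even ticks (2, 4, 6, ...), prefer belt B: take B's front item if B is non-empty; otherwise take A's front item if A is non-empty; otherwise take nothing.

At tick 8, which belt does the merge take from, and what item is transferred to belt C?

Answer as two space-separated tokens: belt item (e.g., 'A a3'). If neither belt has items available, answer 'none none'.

Answer: B peg

Derivation:
Tick 1: prefer A, take bolt from A; A=[keg,nail,lens,flask,reel] B=[beam,grate,valve,peg] C=[bolt]
Tick 2: prefer B, take beam from B; A=[keg,nail,lens,flask,reel] B=[grate,valve,peg] C=[bolt,beam]
Tick 3: prefer A, take keg from A; A=[nail,lens,flask,reel] B=[grate,valve,peg] C=[bolt,beam,keg]
Tick 4: prefer B, take grate from B; A=[nail,lens,flask,reel] B=[valve,peg] C=[bolt,beam,keg,grate]
Tick 5: prefer A, take nail from A; A=[lens,flask,reel] B=[valve,peg] C=[bolt,beam,keg,grate,nail]
Tick 6: prefer B, take valve from B; A=[lens,flask,reel] B=[peg] C=[bolt,beam,keg,grate,nail,valve]
Tick 7: prefer A, take lens from A; A=[flask,reel] B=[peg] C=[bolt,beam,keg,grate,nail,valve,lens]
Tick 8: prefer B, take peg from B; A=[flask,reel] B=[-] C=[bolt,beam,keg,grate,nail,valve,lens,peg]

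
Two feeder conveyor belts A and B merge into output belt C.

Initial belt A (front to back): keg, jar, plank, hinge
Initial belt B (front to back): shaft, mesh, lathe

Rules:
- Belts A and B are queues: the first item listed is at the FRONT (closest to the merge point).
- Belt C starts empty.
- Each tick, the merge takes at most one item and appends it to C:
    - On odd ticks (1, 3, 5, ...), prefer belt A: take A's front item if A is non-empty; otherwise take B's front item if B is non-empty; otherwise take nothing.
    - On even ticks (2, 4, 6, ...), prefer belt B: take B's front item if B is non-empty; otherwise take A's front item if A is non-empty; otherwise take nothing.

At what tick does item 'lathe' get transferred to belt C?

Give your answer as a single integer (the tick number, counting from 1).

Tick 1: prefer A, take keg from A; A=[jar,plank,hinge] B=[shaft,mesh,lathe] C=[keg]
Tick 2: prefer B, take shaft from B; A=[jar,plank,hinge] B=[mesh,lathe] C=[keg,shaft]
Tick 3: prefer A, take jar from A; A=[plank,hinge] B=[mesh,lathe] C=[keg,shaft,jar]
Tick 4: prefer B, take mesh from B; A=[plank,hinge] B=[lathe] C=[keg,shaft,jar,mesh]
Tick 5: prefer A, take plank from A; A=[hinge] B=[lathe] C=[keg,shaft,jar,mesh,plank]
Tick 6: prefer B, take lathe from B; A=[hinge] B=[-] C=[keg,shaft,jar,mesh,plank,lathe]

Answer: 6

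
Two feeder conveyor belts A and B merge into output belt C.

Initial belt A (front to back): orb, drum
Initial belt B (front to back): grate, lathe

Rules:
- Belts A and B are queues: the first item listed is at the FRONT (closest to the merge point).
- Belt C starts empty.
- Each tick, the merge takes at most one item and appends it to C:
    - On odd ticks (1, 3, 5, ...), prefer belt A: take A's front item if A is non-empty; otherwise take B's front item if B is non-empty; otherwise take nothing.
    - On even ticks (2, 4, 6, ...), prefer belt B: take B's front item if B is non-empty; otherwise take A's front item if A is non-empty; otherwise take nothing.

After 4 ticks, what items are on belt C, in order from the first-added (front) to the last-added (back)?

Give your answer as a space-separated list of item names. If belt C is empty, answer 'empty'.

Tick 1: prefer A, take orb from A; A=[drum] B=[grate,lathe] C=[orb]
Tick 2: prefer B, take grate from B; A=[drum] B=[lathe] C=[orb,grate]
Tick 3: prefer A, take drum from A; A=[-] B=[lathe] C=[orb,grate,drum]
Tick 4: prefer B, take lathe from B; A=[-] B=[-] C=[orb,grate,drum,lathe]

Answer: orb grate drum lathe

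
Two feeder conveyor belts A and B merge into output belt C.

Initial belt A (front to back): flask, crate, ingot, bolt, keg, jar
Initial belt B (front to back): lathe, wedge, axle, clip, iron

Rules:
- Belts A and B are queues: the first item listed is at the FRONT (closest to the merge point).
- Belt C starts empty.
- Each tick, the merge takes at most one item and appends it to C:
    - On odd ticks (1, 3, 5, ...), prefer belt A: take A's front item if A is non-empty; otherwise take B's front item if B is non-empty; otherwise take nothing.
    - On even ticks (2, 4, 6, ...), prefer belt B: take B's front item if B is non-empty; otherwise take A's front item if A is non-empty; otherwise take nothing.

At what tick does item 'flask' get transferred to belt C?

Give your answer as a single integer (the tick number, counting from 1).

Answer: 1

Derivation:
Tick 1: prefer A, take flask from A; A=[crate,ingot,bolt,keg,jar] B=[lathe,wedge,axle,clip,iron] C=[flask]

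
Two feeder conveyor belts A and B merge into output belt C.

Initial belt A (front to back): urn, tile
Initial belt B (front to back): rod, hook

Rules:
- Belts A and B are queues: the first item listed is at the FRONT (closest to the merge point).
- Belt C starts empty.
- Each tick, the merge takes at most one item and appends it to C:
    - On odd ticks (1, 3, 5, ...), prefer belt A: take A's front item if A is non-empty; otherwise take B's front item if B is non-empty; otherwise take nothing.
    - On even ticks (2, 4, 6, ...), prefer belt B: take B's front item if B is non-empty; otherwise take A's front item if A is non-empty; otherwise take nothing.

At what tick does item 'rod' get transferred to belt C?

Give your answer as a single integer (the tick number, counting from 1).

Answer: 2

Derivation:
Tick 1: prefer A, take urn from A; A=[tile] B=[rod,hook] C=[urn]
Tick 2: prefer B, take rod from B; A=[tile] B=[hook] C=[urn,rod]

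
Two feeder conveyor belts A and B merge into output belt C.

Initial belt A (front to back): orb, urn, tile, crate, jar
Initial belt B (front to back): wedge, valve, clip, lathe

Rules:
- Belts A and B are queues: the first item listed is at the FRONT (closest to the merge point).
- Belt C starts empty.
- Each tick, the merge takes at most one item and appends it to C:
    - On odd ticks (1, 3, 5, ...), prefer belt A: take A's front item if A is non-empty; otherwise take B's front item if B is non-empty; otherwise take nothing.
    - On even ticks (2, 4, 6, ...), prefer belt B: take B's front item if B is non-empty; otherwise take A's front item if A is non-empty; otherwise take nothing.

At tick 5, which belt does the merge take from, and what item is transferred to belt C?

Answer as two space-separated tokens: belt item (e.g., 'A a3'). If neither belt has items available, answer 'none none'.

Tick 1: prefer A, take orb from A; A=[urn,tile,crate,jar] B=[wedge,valve,clip,lathe] C=[orb]
Tick 2: prefer B, take wedge from B; A=[urn,tile,crate,jar] B=[valve,clip,lathe] C=[orb,wedge]
Tick 3: prefer A, take urn from A; A=[tile,crate,jar] B=[valve,clip,lathe] C=[orb,wedge,urn]
Tick 4: prefer B, take valve from B; A=[tile,crate,jar] B=[clip,lathe] C=[orb,wedge,urn,valve]
Tick 5: prefer A, take tile from A; A=[crate,jar] B=[clip,lathe] C=[orb,wedge,urn,valve,tile]

Answer: A tile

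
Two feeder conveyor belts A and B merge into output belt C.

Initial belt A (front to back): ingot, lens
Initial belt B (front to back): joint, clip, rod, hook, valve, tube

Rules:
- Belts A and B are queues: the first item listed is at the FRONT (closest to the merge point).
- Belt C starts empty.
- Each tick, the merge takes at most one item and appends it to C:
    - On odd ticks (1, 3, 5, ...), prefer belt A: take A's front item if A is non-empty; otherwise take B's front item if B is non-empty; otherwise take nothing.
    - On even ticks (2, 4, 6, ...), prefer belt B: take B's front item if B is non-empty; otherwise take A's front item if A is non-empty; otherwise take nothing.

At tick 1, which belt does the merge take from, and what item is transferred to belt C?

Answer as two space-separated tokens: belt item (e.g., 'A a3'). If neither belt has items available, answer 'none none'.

Tick 1: prefer A, take ingot from A; A=[lens] B=[joint,clip,rod,hook,valve,tube] C=[ingot]

Answer: A ingot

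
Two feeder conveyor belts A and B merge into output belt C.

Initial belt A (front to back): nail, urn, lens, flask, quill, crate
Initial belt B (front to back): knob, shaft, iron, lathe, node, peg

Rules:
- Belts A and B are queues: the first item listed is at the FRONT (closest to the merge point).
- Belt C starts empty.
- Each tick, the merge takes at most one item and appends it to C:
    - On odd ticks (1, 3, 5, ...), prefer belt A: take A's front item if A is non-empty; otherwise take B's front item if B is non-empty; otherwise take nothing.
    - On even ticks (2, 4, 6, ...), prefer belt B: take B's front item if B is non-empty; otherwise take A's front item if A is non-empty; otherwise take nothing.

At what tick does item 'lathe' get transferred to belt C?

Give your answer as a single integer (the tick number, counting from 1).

Tick 1: prefer A, take nail from A; A=[urn,lens,flask,quill,crate] B=[knob,shaft,iron,lathe,node,peg] C=[nail]
Tick 2: prefer B, take knob from B; A=[urn,lens,flask,quill,crate] B=[shaft,iron,lathe,node,peg] C=[nail,knob]
Tick 3: prefer A, take urn from A; A=[lens,flask,quill,crate] B=[shaft,iron,lathe,node,peg] C=[nail,knob,urn]
Tick 4: prefer B, take shaft from B; A=[lens,flask,quill,crate] B=[iron,lathe,node,peg] C=[nail,knob,urn,shaft]
Tick 5: prefer A, take lens from A; A=[flask,quill,crate] B=[iron,lathe,node,peg] C=[nail,knob,urn,shaft,lens]
Tick 6: prefer B, take iron from B; A=[flask,quill,crate] B=[lathe,node,peg] C=[nail,knob,urn,shaft,lens,iron]
Tick 7: prefer A, take flask from A; A=[quill,crate] B=[lathe,node,peg] C=[nail,knob,urn,shaft,lens,iron,flask]
Tick 8: prefer B, take lathe from B; A=[quill,crate] B=[node,peg] C=[nail,knob,urn,shaft,lens,iron,flask,lathe]

Answer: 8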